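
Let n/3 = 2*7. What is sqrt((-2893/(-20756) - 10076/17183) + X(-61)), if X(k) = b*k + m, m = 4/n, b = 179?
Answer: I*sqrt(153130168240929932956491)/3744828654 ≈ 104.5*I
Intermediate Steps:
n = 42 (n = 3*(2*7) = 3*14 = 42)
m = 2/21 (m = 4/42 = 4*(1/42) = 2/21 ≈ 0.095238)
X(k) = 2/21 + 179*k (X(k) = 179*k + 2/21 = 2/21 + 179*k)
sqrt((-2893/(-20756) - 10076/17183) + X(-61)) = sqrt((-2893/(-20756) - 10076/17183) + (2/21 + 179*(-61))) = sqrt((-2893*(-1/20756) - 10076*1/17183) + (2/21 - 10919)) = sqrt((2893/20756 - 10076/17183) - 229297/21) = sqrt(-159427037/356650348 - 229297/21) = sqrt(-81782202813133/7489657308) = I*sqrt(153130168240929932956491)/3744828654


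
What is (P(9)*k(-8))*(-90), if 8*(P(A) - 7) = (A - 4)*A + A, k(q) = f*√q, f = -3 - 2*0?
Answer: 7425*I*√2 ≈ 10501.0*I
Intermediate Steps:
f = -3 (f = -3 + 0 = -3)
k(q) = -3*√q
P(A) = 7 + A/8 + A*(-4 + A)/8 (P(A) = 7 + ((A - 4)*A + A)/8 = 7 + ((-4 + A)*A + A)/8 = 7 + (A*(-4 + A) + A)/8 = 7 + (A + A*(-4 + A))/8 = 7 + (A/8 + A*(-4 + A)/8) = 7 + A/8 + A*(-4 + A)/8)
(P(9)*k(-8))*(-90) = ((7 - 3/8*9 + (⅛)*9²)*(-6*I*√2))*(-90) = ((7 - 27/8 + (⅛)*81)*(-6*I*√2))*(-90) = ((7 - 27/8 + 81/8)*(-6*I*√2))*(-90) = (55*(-6*I*√2)/4)*(-90) = -165*I*√2/2*(-90) = 7425*I*√2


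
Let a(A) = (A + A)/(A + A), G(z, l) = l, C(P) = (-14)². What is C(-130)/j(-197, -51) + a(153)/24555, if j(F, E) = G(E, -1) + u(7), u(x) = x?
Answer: 267377/8185 ≈ 32.667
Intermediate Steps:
C(P) = 196
j(F, E) = 6 (j(F, E) = -1 + 7 = 6)
a(A) = 1 (a(A) = (2*A)/((2*A)) = (2*A)*(1/(2*A)) = 1)
C(-130)/j(-197, -51) + a(153)/24555 = 196/6 + 1/24555 = 196*(⅙) + 1*(1/24555) = 98/3 + 1/24555 = 267377/8185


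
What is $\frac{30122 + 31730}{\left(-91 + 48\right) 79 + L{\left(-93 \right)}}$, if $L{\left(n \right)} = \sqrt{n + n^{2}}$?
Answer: $- \frac{210111244}{11531053} - \frac{123704 \sqrt{2139}}{11531053} \approx -18.717$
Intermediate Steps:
$\frac{30122 + 31730}{\left(-91 + 48\right) 79 + L{\left(-93 \right)}} = \frac{30122 + 31730}{\left(-91 + 48\right) 79 + \sqrt{- 93 \left(1 - 93\right)}} = \frac{61852}{\left(-43\right) 79 + \sqrt{\left(-93\right) \left(-92\right)}} = \frac{61852}{-3397 + \sqrt{8556}} = \frac{61852}{-3397 + 2 \sqrt{2139}}$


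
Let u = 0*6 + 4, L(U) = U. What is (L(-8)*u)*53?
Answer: -1696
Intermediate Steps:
u = 4 (u = 0 + 4 = 4)
(L(-8)*u)*53 = -8*4*53 = -32*53 = -1696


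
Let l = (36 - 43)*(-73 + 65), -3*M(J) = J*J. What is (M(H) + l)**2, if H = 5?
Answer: 20449/9 ≈ 2272.1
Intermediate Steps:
M(J) = -J**2/3 (M(J) = -J*J/3 = -J**2/3)
l = 56 (l = -7*(-8) = 56)
(M(H) + l)**2 = (-1/3*5**2 + 56)**2 = (-1/3*25 + 56)**2 = (-25/3 + 56)**2 = (143/3)**2 = 20449/9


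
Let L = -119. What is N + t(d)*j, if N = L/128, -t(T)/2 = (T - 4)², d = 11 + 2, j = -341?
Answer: 7070857/128 ≈ 55241.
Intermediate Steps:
d = 13
t(T) = -2*(-4 + T)² (t(T) = -2*(T - 4)² = -2*(-4 + T)²)
N = -119/128 ≈ -0.92969
N + t(d)*j = -119/128 - 2*(-4 + 13)²*(-341) = -119/128 - 2*9²*(-341) = -119/128 - 2*81*(-341) = -119/128 - 162*(-341) = -119/128 + 55242 = 7070857/128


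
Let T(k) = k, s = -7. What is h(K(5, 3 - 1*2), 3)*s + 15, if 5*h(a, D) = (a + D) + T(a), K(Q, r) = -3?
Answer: 96/5 ≈ 19.200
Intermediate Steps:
h(a, D) = D/5 + 2*a/5 (h(a, D) = ((a + D) + a)/5 = ((D + a) + a)/5 = (D + 2*a)/5 = D/5 + 2*a/5)
h(K(5, 3 - 1*2), 3)*s + 15 = ((⅕)*3 + (⅖)*(-3))*(-7) + 15 = (⅗ - 6/5)*(-7) + 15 = -⅗*(-7) + 15 = 21/5 + 15 = 96/5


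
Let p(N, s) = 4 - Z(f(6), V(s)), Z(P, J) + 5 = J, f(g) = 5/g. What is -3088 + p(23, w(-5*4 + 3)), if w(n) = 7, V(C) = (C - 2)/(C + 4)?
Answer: -33874/11 ≈ -3079.5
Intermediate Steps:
V(C) = (-2 + C)/(4 + C)
Z(P, J) = -5 + J
p(N, s) = 9 - (-2 + s)/(4 + s) (p(N, s) = 4 - (-5 + (-2 + s)/(4 + s)) = 4 + (5 - (-2 + s)/(4 + s)) = 9 - (-2 + s)/(4 + s))
-3088 + p(23, w(-5*4 + 3)) = -3088 + 2*(19 + 4*7)/(4 + 7) = -3088 + 2*(19 + 28)/11 = -3088 + 2*(1/11)*47 = -3088 + 94/11 = -33874/11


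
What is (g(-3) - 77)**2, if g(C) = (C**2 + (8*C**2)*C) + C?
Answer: 82369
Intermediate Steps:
g(C) = C + C**2 + 8*C**3 (g(C) = (C**2 + 8*C**3) + C = C + C**2 + 8*C**3)
(g(-3) - 77)**2 = (-3*(1 - 3 + 8*(-3)**2) - 77)**2 = (-3*(1 - 3 + 8*9) - 77)**2 = (-3*(1 - 3 + 72) - 77)**2 = (-3*70 - 77)**2 = (-210 - 77)**2 = (-287)**2 = 82369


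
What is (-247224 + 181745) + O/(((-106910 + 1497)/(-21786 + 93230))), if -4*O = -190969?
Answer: -10313235136/105413 ≈ -97837.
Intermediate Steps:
O = 190969/4 (O = -1/4*(-190969) = 190969/4 ≈ 47742.)
(-247224 + 181745) + O/(((-106910 + 1497)/(-21786 + 93230))) = (-247224 + 181745) + 190969/(4*(((-106910 + 1497)/(-21786 + 93230)))) = -65479 + 190969/(4*((-105413/71444))) = -65479 + 190969/(4*((-105413*1/71444))) = -65479 + 190969/(4*(-105413/71444)) = -65479 + (190969/4)*(-71444/105413) = -65479 - 3410897309/105413 = -10313235136/105413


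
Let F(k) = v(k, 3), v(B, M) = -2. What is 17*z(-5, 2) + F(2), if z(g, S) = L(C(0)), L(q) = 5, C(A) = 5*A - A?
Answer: 83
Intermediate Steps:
C(A) = 4*A
F(k) = -2
z(g, S) = 5
17*z(-5, 2) + F(2) = 17*5 - 2 = 85 - 2 = 83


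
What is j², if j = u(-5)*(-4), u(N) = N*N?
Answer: 10000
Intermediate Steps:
u(N) = N²
j = -100 (j = (-5)²*(-4) = 25*(-4) = -100)
j² = (-100)² = 10000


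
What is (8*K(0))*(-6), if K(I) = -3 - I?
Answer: 144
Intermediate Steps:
(8*K(0))*(-6) = (8*(-3 - 1*0))*(-6) = (8*(-3 + 0))*(-6) = (8*(-3))*(-6) = -24*(-6) = 144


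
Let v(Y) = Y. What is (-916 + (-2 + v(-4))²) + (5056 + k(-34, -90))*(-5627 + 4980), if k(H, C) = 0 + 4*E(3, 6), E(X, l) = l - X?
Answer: -3279876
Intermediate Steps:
k(H, C) = 12 (k(H, C) = 0 + 4*(6 - 1*3) = 0 + 4*(6 - 3) = 0 + 4*3 = 0 + 12 = 12)
(-916 + (-2 + v(-4))²) + (5056 + k(-34, -90))*(-5627 + 4980) = (-916 + (-2 - 4)²) + (5056 + 12)*(-5627 + 4980) = (-916 + (-6)²) + 5068*(-647) = (-916 + 36) - 3278996 = -880 - 3278996 = -3279876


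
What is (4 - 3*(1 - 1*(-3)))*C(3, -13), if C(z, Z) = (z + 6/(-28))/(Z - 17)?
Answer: 26/35 ≈ 0.74286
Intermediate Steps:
C(z, Z) = (-3/14 + z)/(-17 + Z) (C(z, Z) = (z + 6*(-1/28))/(-17 + Z) = (z - 3/14)/(-17 + Z) = (-3/14 + z)/(-17 + Z))
(4 - 3*(1 - 1*(-3)))*C(3, -13) = (4 - 3*(1 - 1*(-3)))*((-3/14 + 3)/(-17 - 13)) = (4 - 3*(1 + 3))*((39/14)/(-30)) = (4 - 3*4)*(-1/30*39/14) = (4 - 12)*(-13/140) = -8*(-13/140) = 26/35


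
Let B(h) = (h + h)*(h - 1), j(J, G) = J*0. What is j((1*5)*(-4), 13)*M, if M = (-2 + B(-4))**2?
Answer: 0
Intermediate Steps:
j(J, G) = 0
B(h) = 2*h*(-1 + h) (B(h) = (2*h)*(-1 + h) = 2*h*(-1 + h))
M = 1444 (M = (-2 + 2*(-4)*(-1 - 4))**2 = (-2 + 2*(-4)*(-5))**2 = (-2 + 40)**2 = 38**2 = 1444)
j((1*5)*(-4), 13)*M = 0*1444 = 0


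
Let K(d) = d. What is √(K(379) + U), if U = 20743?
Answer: √21122 ≈ 145.33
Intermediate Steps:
√(K(379) + U) = √(379 + 20743) = √21122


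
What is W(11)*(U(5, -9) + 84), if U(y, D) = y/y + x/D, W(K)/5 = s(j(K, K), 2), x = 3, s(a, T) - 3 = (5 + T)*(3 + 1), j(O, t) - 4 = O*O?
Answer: 39370/3 ≈ 13123.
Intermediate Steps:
j(O, t) = 4 + O**2 (j(O, t) = 4 + O*O = 4 + O**2)
s(a, T) = 23 + 4*T (s(a, T) = 3 + (5 + T)*(3 + 1) = 3 + (5 + T)*4 = 3 + (20 + 4*T) = 23 + 4*T)
W(K) = 155 (W(K) = 5*(23 + 4*2) = 5*(23 + 8) = 5*31 = 155)
U(y, D) = 1 + 3/D (U(y, D) = y/y + 3/D = 1 + 3/D)
W(11)*(U(5, -9) + 84) = 155*((3 - 9)/(-9) + 84) = 155*(-1/9*(-6) + 84) = 155*(2/3 + 84) = 155*(254/3) = 39370/3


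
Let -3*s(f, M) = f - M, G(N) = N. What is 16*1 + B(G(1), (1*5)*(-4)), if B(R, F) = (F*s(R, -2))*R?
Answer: 36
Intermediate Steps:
s(f, M) = -f/3 + M/3 (s(f, M) = -(f - M)/3 = -f/3 + M/3)
B(R, F) = F*R*(-⅔ - R/3) (B(R, F) = (F*(-R/3 + (⅓)*(-2)))*R = (F*(-R/3 - ⅔))*R = (F*(-⅔ - R/3))*R = F*R*(-⅔ - R/3))
16*1 + B(G(1), (1*5)*(-4)) = 16*1 - ⅓*(1*5)*(-4)*1*(2 + 1) = 16 - ⅓*5*(-4)*1*3 = 16 - ⅓*(-20)*1*3 = 16 + 20 = 36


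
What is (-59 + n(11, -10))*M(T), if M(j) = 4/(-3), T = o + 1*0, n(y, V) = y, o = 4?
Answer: 64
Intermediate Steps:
T = 4 (T = 4 + 1*0 = 4 + 0 = 4)
M(j) = -4/3 (M(j) = 4*(-⅓) = -4/3)
(-59 + n(11, -10))*M(T) = (-59 + 11)*(-4/3) = -48*(-4/3) = 64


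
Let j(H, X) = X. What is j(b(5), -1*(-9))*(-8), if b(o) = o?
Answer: -72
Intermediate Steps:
j(b(5), -1*(-9))*(-8) = -1*(-9)*(-8) = 9*(-8) = -72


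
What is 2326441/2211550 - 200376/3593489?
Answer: 7916898599849/7947180597950 ≈ 0.99619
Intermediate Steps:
2326441/2211550 - 200376/3593489 = 7916898599849/7947180597950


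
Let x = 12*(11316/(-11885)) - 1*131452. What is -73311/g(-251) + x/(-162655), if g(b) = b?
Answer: 142113675524737/485221823425 ≈ 292.88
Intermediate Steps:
x = -1562442812/11885 (x = 12*(11316*(-1/11885)) - 131452 = 12*(-11316/11885) - 131452 = -135792/11885 - 131452 = -1562442812/11885 ≈ -1.3146e+5)
-73311/g(-251) + x/(-162655) = -73311/(-251) - 1562442812/11885/(-162655) = -73311*(-1/251) - 1562442812/11885*(-1/162655) = 73311/251 + 1562442812/1933154675 = 142113675524737/485221823425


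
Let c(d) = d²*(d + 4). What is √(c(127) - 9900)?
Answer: √2102999 ≈ 1450.2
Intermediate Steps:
c(d) = d²*(4 + d)
√(c(127) - 9900) = √(127²*(4 + 127) - 9900) = √(16129*131 - 9900) = √(2112899 - 9900) = √2102999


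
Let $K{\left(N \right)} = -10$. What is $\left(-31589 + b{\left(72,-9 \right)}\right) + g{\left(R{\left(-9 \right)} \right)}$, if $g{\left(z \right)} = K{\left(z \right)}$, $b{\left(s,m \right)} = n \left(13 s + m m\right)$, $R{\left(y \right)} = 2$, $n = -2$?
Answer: $-33633$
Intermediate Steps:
$b{\left(s,m \right)} = - 26 s - 2 m^{2}$ ($b{\left(s,m \right)} = - 2 \left(13 s + m m\right) = - 2 \left(13 s + m^{2}\right) = - 2 \left(m^{2} + 13 s\right) = - 26 s - 2 m^{2}$)
$g{\left(z \right)} = -10$
$\left(-31589 + b{\left(72,-9 \right)}\right) + g{\left(R{\left(-9 \right)} \right)} = \left(-31589 - \left(1872 + 2 \left(-9\right)^{2}\right)\right) - 10 = \left(-31589 - 2034\right) - 10 = -33623 - 10 = -33633$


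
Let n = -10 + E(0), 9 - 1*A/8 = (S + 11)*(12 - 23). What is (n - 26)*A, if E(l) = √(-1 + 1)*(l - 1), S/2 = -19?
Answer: 82944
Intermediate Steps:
S = -38 (S = 2*(-19) = -38)
E(l) = 0 (E(l) = √0*(-1 + l) = 0*(-1 + l) = 0)
A = -2304 (A = 72 - 8*(-38 + 11)*(12 - 23) = 72 - (-216)*(-11) = 72 - 8*297 = 72 - 2376 = -2304)
n = -10 (n = -10 + 0 = -10)
(n - 26)*A = (-10 - 26)*(-2304) = -36*(-2304) = 82944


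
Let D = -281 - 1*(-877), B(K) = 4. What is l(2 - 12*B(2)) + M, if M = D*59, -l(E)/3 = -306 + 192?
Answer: 35506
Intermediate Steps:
D = 596 (D = -281 + 877 = 596)
l(E) = 342 (l(E) = -3*(-306 + 192) = -3*(-114) = 342)
M = 35164 (M = 596*59 = 35164)
l(2 - 12*B(2)) + M = 342 + 35164 = 35506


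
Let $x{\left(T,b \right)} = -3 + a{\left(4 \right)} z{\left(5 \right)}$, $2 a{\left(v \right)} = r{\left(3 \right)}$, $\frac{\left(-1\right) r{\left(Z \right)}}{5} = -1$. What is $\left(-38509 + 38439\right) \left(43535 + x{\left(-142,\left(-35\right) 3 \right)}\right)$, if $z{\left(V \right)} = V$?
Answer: $-3048115$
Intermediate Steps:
$r{\left(Z \right)} = 5$ ($r{\left(Z \right)} = \left(-5\right) \left(-1\right) = 5$)
$a{\left(v \right)} = \frac{5}{2}$ ($a{\left(v \right)} = \frac{1}{2} \cdot 5 = \frac{5}{2}$)
$x{\left(T,b \right)} = \frac{19}{2}$ ($x{\left(T,b \right)} = -3 + \frac{5}{2} \cdot 5 = -3 + \frac{25}{2} = \frac{19}{2}$)
$\left(-38509 + 38439\right) \left(43535 + x{\left(-142,\left(-35\right) 3 \right)}\right) = \left(-38509 + 38439\right) \left(43535 + \frac{19}{2}\right) = \left(-70\right) \frac{87089}{2} = -3048115$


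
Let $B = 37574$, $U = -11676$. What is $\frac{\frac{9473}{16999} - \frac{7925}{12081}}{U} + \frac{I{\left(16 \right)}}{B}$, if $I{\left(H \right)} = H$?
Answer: $\frac{9781804760323}{22524117500731014} \approx 0.00043428$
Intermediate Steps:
$\frac{\frac{9473}{16999} - \frac{7925}{12081}}{U} + \frac{I{\left(16 \right)}}{B} = \frac{\frac{9473}{16999} - \frac{7925}{12081}}{-11676} + \frac{16}{37574} = \left(9473 \cdot \frac{1}{16999} - \frac{7925}{12081}\right) \left(- \frac{1}{11676}\right) + 16 \cdot \frac{1}{37574} = \left(\frac{9473}{16999} - \frac{7925}{12081}\right) \left(- \frac{1}{11676}\right) + \frac{8}{18787} = \left(- \frac{20273762}{205364919}\right) \left(- \frac{1}{11676}\right) + \frac{8}{18787} = \frac{10136881}{1198920397122} + \frac{8}{18787} = \frac{9781804760323}{22524117500731014}$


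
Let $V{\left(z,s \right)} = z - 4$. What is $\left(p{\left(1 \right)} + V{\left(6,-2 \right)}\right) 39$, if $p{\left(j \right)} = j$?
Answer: $117$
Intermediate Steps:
$V{\left(z,s \right)} = -4 + z$ ($V{\left(z,s \right)} = z - 4 = -4 + z$)
$\left(p{\left(1 \right)} + V{\left(6,-2 \right)}\right) 39 = \left(1 + \left(-4 + 6\right)\right) 39 = \left(1 + 2\right) 39 = 3 \cdot 39 = 117$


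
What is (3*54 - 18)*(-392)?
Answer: -56448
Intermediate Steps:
(3*54 - 18)*(-392) = (162 - 18)*(-392) = 144*(-392) = -56448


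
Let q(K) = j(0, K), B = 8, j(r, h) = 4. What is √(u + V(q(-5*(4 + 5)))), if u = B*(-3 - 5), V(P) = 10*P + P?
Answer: 2*I*√5 ≈ 4.4721*I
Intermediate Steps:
q(K) = 4
V(P) = 11*P
u = -64 (u = 8*(-3 - 5) = 8*(-8) = -64)
√(u + V(q(-5*(4 + 5)))) = √(-64 + 11*4) = √(-64 + 44) = √(-20) = 2*I*√5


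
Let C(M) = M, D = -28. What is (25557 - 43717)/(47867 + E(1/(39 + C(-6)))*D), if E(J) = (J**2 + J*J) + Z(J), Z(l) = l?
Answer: -19776240/52126183 ≈ -0.37939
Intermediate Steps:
E(J) = J + 2*J**2 (E(J) = (J**2 + J*J) + J = (J**2 + J**2) + J = 2*J**2 + J = J + 2*J**2)
(25557 - 43717)/(47867 + E(1/(39 + C(-6)))*D) = (25557 - 43717)/(47867 + ((1 + 2/(39 - 6))/(39 - 6))*(-28)) = -18160/(47867 + ((1 + 2/33)/33)*(-28)) = -18160/(47867 + ((1/33)*(35/33))*(-28)) = -18160/(47867 + (35/1089)*(-28)) = -18160/(47867 - 980/1089) = -18160/52126183/1089 = -18160*1089/52126183 = -19776240/52126183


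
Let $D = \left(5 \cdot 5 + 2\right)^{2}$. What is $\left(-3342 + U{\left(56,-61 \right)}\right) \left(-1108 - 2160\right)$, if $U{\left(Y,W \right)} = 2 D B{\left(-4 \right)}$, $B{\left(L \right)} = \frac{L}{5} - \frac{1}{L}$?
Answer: $\frac{67711326}{5} \approx 1.3542 \cdot 10^{7}$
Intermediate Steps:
$B{\left(L \right)} = - \frac{1}{L} + \frac{L}{5}$ ($B{\left(L \right)} = L \frac{1}{5} - \frac{1}{L} = \frac{L}{5} - \frac{1}{L} = - \frac{1}{L} + \frac{L}{5}$)
$D = 729$ ($D = \left(25 + 2\right)^{2} = 27^{2} = 729$)
$U{\left(Y,W \right)} = - \frac{8019}{10}$ ($U{\left(Y,W \right)} = 2 \cdot 729 \left(- \frac{1}{-4} + \frac{1}{5} \left(-4\right)\right) = 1458 \left(\left(-1\right) \left(- \frac{1}{4}\right) - \frac{4}{5}\right) = 1458 \left(\frac{1}{4} - \frac{4}{5}\right) = 1458 \left(- \frac{11}{20}\right) = - \frac{8019}{10}$)
$\left(-3342 + U{\left(56,-61 \right)}\right) \left(-1108 - 2160\right) = \left(-3342 - \frac{8019}{10}\right) \left(-1108 - 2160\right) = \left(- \frac{41439}{10}\right) \left(-3268\right) = \frac{67711326}{5}$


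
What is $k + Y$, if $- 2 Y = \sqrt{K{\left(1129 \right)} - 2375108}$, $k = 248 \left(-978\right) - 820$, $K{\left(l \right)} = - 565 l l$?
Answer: $-243364 - \frac{i \sqrt{722547273}}{2} \approx -2.4336 \cdot 10^{5} - 13440.0 i$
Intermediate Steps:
$K{\left(l \right)} = - 565 l^{2}$
$k = -243364$ ($k = -242544 - 820 = -243364$)
$Y = - \frac{i \sqrt{722547273}}{2}$ ($Y = - \frac{\sqrt{- 565 \cdot 1129^{2} - 2375108}}{2} = - \frac{\sqrt{\left(-565\right) 1274641 - 2375108}}{2} = - \frac{\sqrt{-720172165 - 2375108}}{2} = - \frac{\sqrt{-722547273}}{2} = - \frac{i \sqrt{722547273}}{2} \approx - 13440.0 i$)
$k + Y = -243364 - \frac{i \sqrt{722547273}}{2}$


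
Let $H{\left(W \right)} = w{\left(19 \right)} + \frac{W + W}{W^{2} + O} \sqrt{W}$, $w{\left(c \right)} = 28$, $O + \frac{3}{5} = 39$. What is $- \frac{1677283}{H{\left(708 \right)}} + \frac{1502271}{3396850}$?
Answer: $- \frac{435005393114024947043671}{7261835462863303150} + \frac{25837882088215 \sqrt{177}}{2137814581999} \approx -59742.0$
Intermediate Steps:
$O = \frac{192}{5}$ ($O = - \frac{3}{5} + 39 = \frac{192}{5} \approx 38.4$)
$H{\left(W \right)} = 28 + \frac{2 W^{\frac{3}{2}}}{\frac{192}{5} + W^{2}}$ ($H{\left(W \right)} = 28 + \frac{W + W}{W^{2} + \frac{192}{5}} \sqrt{W} = 28 + \frac{2 W}{\frac{192}{5} + W^{2}} \sqrt{W} = 28 + \frac{2 W^{\frac{3}{2}}}{\frac{192}{5} + W^{2}}$)
$- \frac{1677283}{H{\left(708 \right)}} + \frac{1502271}{3396850} = - \frac{1677283}{2 \frac{1}{192 + 5 \cdot 708^{2}} \left(2688 + 5 \cdot 708^{\frac{3}{2}} + 70 \cdot 708^{2}\right)} + \frac{1502271}{3396850} = - \frac{1677283}{2 \frac{1}{192 + 5 \cdot 501264} \left(2688 + 5 \cdot 1416 \sqrt{177} + 70 \cdot 501264\right)} + 1502271 \cdot \frac{1}{3396850} = - \frac{1677283}{2 \frac{1}{192 + 2506320} \left(2688 + 7080 \sqrt{177} + 35088480\right)} + \frac{1502271}{3396850} = - \frac{1677283}{2 \cdot \frac{1}{2506512} \left(35091168 + 7080 \sqrt{177}\right)} + \frac{1502271}{3396850} = - \frac{1677283}{28 + \frac{295 \sqrt{177}}{52219}} + \frac{1502271}{3396850} = \frac{1502271}{3396850} - \frac{1677283}{28 + \frac{295 \sqrt{177}}{52219}}$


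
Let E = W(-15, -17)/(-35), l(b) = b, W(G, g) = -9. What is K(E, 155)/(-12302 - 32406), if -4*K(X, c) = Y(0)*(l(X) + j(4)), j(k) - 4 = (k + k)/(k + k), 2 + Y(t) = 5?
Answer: 69/782390 ≈ 8.8191e-5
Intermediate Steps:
Y(t) = 3 (Y(t) = -2 + 5 = 3)
j(k) = 5 (j(k) = 4 + (k + k)/(k + k) = 4 + (2*k)/((2*k)) = 4 + (2*k)*(1/(2*k)) = 4 + 1 = 5)
E = 9/35 (E = -9/(-35) = -9*(-1/35) = 9/35 ≈ 0.25714)
K(X, c) = -15/4 - 3*X/4 (K(X, c) = -3*(X + 5)/4 = -3*(5 + X)/4 = -(15 + 3*X)/4 = -15/4 - 3*X/4)
K(E, 155)/(-12302 - 32406) = (-15/4 - ¾*9/35)/(-12302 - 32406) = (-15/4 - 27/140)/(-44708) = -138/35*(-1/44708) = 69/782390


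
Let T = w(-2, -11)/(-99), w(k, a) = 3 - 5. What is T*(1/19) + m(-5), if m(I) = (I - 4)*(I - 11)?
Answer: 270866/1881 ≈ 144.00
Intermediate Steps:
w(k, a) = -2
m(I) = (-11 + I)*(-4 + I) (m(I) = (-4 + I)*(-11 + I) = (-11 + I)*(-4 + I))
T = 2/99 (T = -2/(-99) = -2*(-1/99) = 2/99 ≈ 0.020202)
T*(1/19) + m(-5) = 2*(1/19)/99 + (44 + (-5)**2 - 15*(-5)) = 2*(1*(1/19))/99 + (44 + 25 + 75) = (2/99)*(1/19) + 144 = 2/1881 + 144 = 270866/1881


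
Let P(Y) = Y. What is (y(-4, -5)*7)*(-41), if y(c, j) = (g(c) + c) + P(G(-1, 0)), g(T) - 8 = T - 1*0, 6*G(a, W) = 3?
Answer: -287/2 ≈ -143.50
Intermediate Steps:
G(a, W) = ½ (G(a, W) = (⅙)*3 = ½)
g(T) = 8 + T (g(T) = 8 + (T - 1*0) = 8 + (T + 0) = 8 + T)
y(c, j) = 17/2 + 2*c (y(c, j) = ((8 + c) + c) + ½ = (8 + 2*c) + ½ = 17/2 + 2*c)
(y(-4, -5)*7)*(-41) = ((17/2 + 2*(-4))*7)*(-41) = ((17/2 - 8)*7)*(-41) = ((½)*7)*(-41) = (7/2)*(-41) = -287/2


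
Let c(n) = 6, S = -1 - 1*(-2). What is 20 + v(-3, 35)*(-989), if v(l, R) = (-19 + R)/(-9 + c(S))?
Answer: 15884/3 ≈ 5294.7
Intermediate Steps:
S = 1 (S = -1 + 2 = 1)
v(l, R) = 19/3 - R/3 (v(l, R) = (-19 + R)/(-9 + 6) = (-19 + R)/(-3) = (-19 + R)*(-⅓) = 19/3 - R/3)
20 + v(-3, 35)*(-989) = 20 + (19/3 - ⅓*35)*(-989) = 20 + (19/3 - 35/3)*(-989) = 20 - 16/3*(-989) = 20 + 15824/3 = 15884/3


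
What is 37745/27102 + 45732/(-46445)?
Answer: 513637861/1258752390 ≈ 0.40805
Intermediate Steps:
37745/27102 + 45732/(-46445) = 37745*(1/27102) + 45732*(-1/46445) = 37745/27102 - 45732/46445 = 513637861/1258752390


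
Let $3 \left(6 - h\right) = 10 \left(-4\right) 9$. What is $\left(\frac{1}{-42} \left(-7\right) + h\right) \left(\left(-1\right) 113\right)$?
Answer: $- \frac{85541}{6} \approx -14257.0$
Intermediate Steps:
$h = 126$ ($h = 6 - \frac{10 \left(-4\right) 9}{3} = 6 - \frac{\left(-40\right) 9}{3} = 6 - -120 = 6 + 120 = 126$)
$\left(\frac{1}{-42} \left(-7\right) + h\right) \left(\left(-1\right) 113\right) = \left(\frac{1}{-42} \left(-7\right) + 126\right) \left(\left(-1\right) 113\right) = \left(\left(- \frac{1}{42}\right) \left(-7\right) + 126\right) \left(-113\right) = \left(\frac{1}{6} + 126\right) \left(-113\right) = \frac{757}{6} \left(-113\right) = - \frac{85541}{6}$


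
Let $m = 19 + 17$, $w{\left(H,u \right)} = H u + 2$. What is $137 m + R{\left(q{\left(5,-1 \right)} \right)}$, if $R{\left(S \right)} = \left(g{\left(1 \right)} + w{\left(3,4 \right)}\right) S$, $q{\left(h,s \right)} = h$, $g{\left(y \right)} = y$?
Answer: $5007$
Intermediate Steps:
$w{\left(H,u \right)} = 2 + H u$
$m = 36$
$R{\left(S \right)} = 15 S$ ($R{\left(S \right)} = \left(1 + \left(2 + 3 \cdot 4\right)\right) S = \left(1 + \left(2 + 12\right)\right) S = \left(1 + 14\right) S = 15 S$)
$137 m + R{\left(q{\left(5,-1 \right)} \right)} = 137 \cdot 36 + 15 \cdot 5 = 4932 + 75 = 5007$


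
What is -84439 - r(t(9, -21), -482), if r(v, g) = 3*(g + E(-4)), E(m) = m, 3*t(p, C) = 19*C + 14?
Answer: -82981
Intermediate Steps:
t(p, C) = 14/3 + 19*C/3 (t(p, C) = (19*C + 14)/3 = (14 + 19*C)/3 = 14/3 + 19*C/3)
r(v, g) = -12 + 3*g (r(v, g) = 3*(g - 4) = 3*(-4 + g) = -12 + 3*g)
-84439 - r(t(9, -21), -482) = -84439 - (-12 + 3*(-482)) = -84439 - (-12 - 1446) = -84439 - 1*(-1458) = -84439 + 1458 = -82981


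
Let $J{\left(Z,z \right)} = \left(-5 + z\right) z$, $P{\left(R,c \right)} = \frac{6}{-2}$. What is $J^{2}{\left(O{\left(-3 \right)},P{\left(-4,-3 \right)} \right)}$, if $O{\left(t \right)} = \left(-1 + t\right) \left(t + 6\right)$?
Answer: $576$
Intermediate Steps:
$O{\left(t \right)} = \left(-1 + t\right) \left(6 + t\right)$
$P{\left(R,c \right)} = -3$ ($P{\left(R,c \right)} = 6 \left(- \frac{1}{2}\right) = -3$)
$J{\left(Z,z \right)} = z \left(-5 + z\right)$
$J^{2}{\left(O{\left(-3 \right)},P{\left(-4,-3 \right)} \right)} = \left(- 3 \left(-5 - 3\right)\right)^{2} = \left(\left(-3\right) \left(-8\right)\right)^{2} = 24^{2} = 576$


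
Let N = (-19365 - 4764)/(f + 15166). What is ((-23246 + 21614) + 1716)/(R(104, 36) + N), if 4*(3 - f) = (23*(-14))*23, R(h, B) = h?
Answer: 68082/83143 ≈ 0.81885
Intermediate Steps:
f = 3709/2 (f = 3 - 23*(-14)*23/4 = 3 - (-161)*23/2 = 3 - 1/4*(-7406) = 3 + 3703/2 = 3709/2 ≈ 1854.5)
N = -2298/1621 (N = (-19365 - 4764)/(3709/2 + 15166) = -24129/34041/2 = -24129*2/34041 = -2298/1621 ≈ -1.4176)
((-23246 + 21614) + 1716)/(R(104, 36) + N) = ((-23246 + 21614) + 1716)/(104 - 2298/1621) = (-1632 + 1716)/(166286/1621) = 84*(1621/166286) = 68082/83143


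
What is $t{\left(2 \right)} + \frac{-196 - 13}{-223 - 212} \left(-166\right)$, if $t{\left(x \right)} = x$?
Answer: $- \frac{33824}{435} \approx -77.756$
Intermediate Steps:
$t{\left(2 \right)} + \frac{-196 - 13}{-223 - 212} \left(-166\right) = 2 + \frac{-196 - 13}{-223 - 212} \left(-166\right) = 2 + - \frac{209}{-435} \left(-166\right) = 2 + \left(-209\right) \left(- \frac{1}{435}\right) \left(-166\right) = 2 + \frac{209}{435} \left(-166\right) = 2 - \frac{34694}{435} = - \frac{33824}{435}$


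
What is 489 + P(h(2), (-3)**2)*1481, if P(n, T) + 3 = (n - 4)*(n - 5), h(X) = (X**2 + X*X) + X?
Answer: 40476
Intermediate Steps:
h(X) = X + 2*X**2 (h(X) = (X**2 + X**2) + X = 2*X**2 + X = X + 2*X**2)
P(n, T) = -3 + (-5 + n)*(-4 + n) (P(n, T) = -3 + (n - 4)*(n - 5) = -3 + (-4 + n)*(-5 + n) = -3 + (-5 + n)*(-4 + n))
489 + P(h(2), (-3)**2)*1481 = 489 + (17 + (2*(1 + 2*2))**2 - 18*(1 + 2*2))*1481 = 489 + (17 + (2*(1 + 4))**2 - 18*(1 + 4))*1481 = 489 + (17 + (2*5)**2 - 18*5)*1481 = 489 + (17 + 10**2 - 9*10)*1481 = 489 + (17 + 100 - 90)*1481 = 489 + 27*1481 = 489 + 39987 = 40476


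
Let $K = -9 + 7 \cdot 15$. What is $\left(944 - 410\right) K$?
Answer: $51264$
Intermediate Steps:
$K = 96$ ($K = -9 + 105 = 96$)
$\left(944 - 410\right) K = \left(944 - 410\right) 96 = 534 \cdot 96 = 51264$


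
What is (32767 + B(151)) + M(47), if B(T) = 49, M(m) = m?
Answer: 32863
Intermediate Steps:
(32767 + B(151)) + M(47) = (32767 + 49) + 47 = 32816 + 47 = 32863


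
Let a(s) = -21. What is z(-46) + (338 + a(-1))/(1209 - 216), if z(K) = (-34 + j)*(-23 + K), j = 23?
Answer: 754004/993 ≈ 759.32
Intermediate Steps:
z(K) = 253 - 11*K (z(K) = (-34 + 23)*(-23 + K) = -11*(-23 + K) = 253 - 11*K)
z(-46) + (338 + a(-1))/(1209 - 216) = (253 - 11*(-46)) + (338 - 21)/(1209 - 216) = (253 + 506) + 317/993 = 759 + 317*(1/993) = 759 + 317/993 = 754004/993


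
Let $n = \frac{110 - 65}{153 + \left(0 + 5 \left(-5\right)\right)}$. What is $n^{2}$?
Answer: $\frac{2025}{16384} \approx 0.1236$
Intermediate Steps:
$n = \frac{45}{128}$ ($n = \frac{45}{153 + \left(0 - 25\right)} = \frac{45}{153 - 25} = \frac{45}{128} \approx 0.35156$)
$n^{2} = \left(\frac{45}{128}\right)^{2} = \frac{2025}{16384}$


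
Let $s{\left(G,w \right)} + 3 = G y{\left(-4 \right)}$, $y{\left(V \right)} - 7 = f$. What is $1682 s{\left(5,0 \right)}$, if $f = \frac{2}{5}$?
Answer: $57188$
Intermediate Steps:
$f = \frac{2}{5}$ ($f = 2 \cdot \frac{1}{5} = \frac{2}{5} \approx 0.4$)
$y{\left(V \right)} = \frac{37}{5}$ ($y{\left(V \right)} = 7 + \frac{2}{5} = \frac{37}{5}$)
$s{\left(G,w \right)} = -3 + \frac{37 G}{5}$ ($s{\left(G,w \right)} = -3 + G \frac{37}{5} = -3 + \frac{37 G}{5}$)
$1682 s{\left(5,0 \right)} = 1682 \left(-3 + \frac{37}{5} \cdot 5\right) = 1682 \left(-3 + 37\right) = 1682 \cdot 34 = 57188$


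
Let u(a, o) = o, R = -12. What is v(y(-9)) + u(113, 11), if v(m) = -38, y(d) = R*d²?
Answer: -27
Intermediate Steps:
y(d) = -12*d²
v(y(-9)) + u(113, 11) = -38 + 11 = -27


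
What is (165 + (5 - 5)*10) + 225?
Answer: 390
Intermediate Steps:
(165 + (5 - 5)*10) + 225 = (165 + 0*10) + 225 = (165 + 0) + 225 = 165 + 225 = 390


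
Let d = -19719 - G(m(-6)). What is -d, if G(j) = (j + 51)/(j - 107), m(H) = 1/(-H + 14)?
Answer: 42177920/2139 ≈ 19719.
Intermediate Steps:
m(H) = 1/(14 - H)
G(j) = (51 + j)/(-107 + j)
d = -42177920/2139 (d = -19719 - (51 - 1/(-14 - 6))/(-107 - 1/(-14 - 6)) = -19719 - (51 - 1/(-20))/(-107 - 1/(-20)) = -19719 - (51 - 1*(-1/20))/(-107 - 1*(-1/20)) = -19719 - (51 + 1/20)/(-107 + 1/20) = -19719 - 1021/((-2139/20)*20) = -19719 - (-20)*1021/(2139*20) = -19719 - 1*(-1021/2139) = -19719 + 1021/2139 = -42177920/2139 ≈ -19719.)
-d = -1*(-42177920/2139) = 42177920/2139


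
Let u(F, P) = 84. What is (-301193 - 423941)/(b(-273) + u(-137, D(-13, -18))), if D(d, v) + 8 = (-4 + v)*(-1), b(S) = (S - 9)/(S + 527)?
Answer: -92092018/10527 ≈ -8748.2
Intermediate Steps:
b(S) = (-9 + S)/(527 + S)
D(d, v) = -4 - v (D(d, v) = -8 + (-4 + v)*(-1) = -8 + (4 - v) = -4 - v)
(-301193 - 423941)/(b(-273) + u(-137, D(-13, -18))) = (-301193 - 423941)/((-9 - 273)/(527 - 273) + 84) = -725134/(-282/254 + 84) = -725134/((1/254)*(-282) + 84) = -725134/(-141/127 + 84) = -725134/10527/127 = -725134*127/10527 = -92092018/10527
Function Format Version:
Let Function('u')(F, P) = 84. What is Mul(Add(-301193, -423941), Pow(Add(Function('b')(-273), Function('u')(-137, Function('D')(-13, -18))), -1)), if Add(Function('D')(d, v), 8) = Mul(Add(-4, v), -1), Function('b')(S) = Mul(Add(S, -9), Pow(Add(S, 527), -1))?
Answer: Rational(-92092018, 10527) ≈ -8748.2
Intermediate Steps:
Function('b')(S) = Mul(Pow(Add(527, S), -1), Add(-9, S)) (Function('b')(S) = Mul(Add(-9, S), Pow(Add(527, S), -1)) = Mul(Pow(Add(527, S), -1), Add(-9, S)))
Function('D')(d, v) = Add(-4, Mul(-1, v)) (Function('D')(d, v) = Add(-8, Mul(Add(-4, v), -1)) = Add(-8, Add(4, Mul(-1, v))) = Add(-4, Mul(-1, v)))
Mul(Add(-301193, -423941), Pow(Add(Function('b')(-273), Function('u')(-137, Function('D')(-13, -18))), -1)) = Mul(Add(-301193, -423941), Pow(Add(Mul(Pow(Add(527, -273), -1), Add(-9, -273)), 84), -1)) = Mul(-725134, Pow(Add(Mul(Pow(254, -1), -282), 84), -1)) = Mul(-725134, Pow(Add(Mul(Rational(1, 254), -282), 84), -1)) = Mul(-725134, Pow(Add(Rational(-141, 127), 84), -1)) = Mul(-725134, Pow(Rational(10527, 127), -1)) = Mul(-725134, Rational(127, 10527)) = Rational(-92092018, 10527)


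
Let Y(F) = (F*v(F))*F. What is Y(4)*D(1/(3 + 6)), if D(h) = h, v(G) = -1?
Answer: -16/9 ≈ -1.7778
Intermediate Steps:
Y(F) = -F**2 (Y(F) = (F*(-1))*F = (-F)*F = -F**2)
Y(4)*D(1/(3 + 6)) = (-1*4**2)/(3 + 6) = -1*16/9 = -16*1/9 = -16/9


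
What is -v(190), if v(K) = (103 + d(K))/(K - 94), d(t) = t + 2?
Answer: -295/96 ≈ -3.0729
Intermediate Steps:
d(t) = 2 + t
v(K) = (105 + K)/(-94 + K) (v(K) = (103 + (2 + K))/(K - 94) = (105 + K)/(-94 + K))
-v(190) = -(105 + 190)/(-94 + 190) = -295/96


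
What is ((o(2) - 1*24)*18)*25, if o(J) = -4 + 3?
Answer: -11250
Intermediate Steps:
o(J) = -1
((o(2) - 1*24)*18)*25 = ((-1 - 1*24)*18)*25 = ((-1 - 24)*18)*25 = -25*18*25 = -450*25 = -11250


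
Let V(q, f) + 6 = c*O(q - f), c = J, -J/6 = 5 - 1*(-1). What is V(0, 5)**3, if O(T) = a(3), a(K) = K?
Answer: -1481544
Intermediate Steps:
J = -36 (J = -6*(5 - 1*(-1)) = -6*(5 + 1) = -6*6 = -36)
c = -36
O(T) = 3
V(q, f) = -114 (V(q, f) = -6 - 36*3 = -6 - 108 = -114)
V(0, 5)**3 = (-114)**3 = -1481544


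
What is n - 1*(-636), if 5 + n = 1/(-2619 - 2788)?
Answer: 3411816/5407 ≈ 631.00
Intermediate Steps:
n = -27036/5407 (n = -5 + 1/(-2619 - 2788) = -5 + 1/(-5407) = -5 - 1/5407 = -27036/5407 ≈ -5.0002)
n - 1*(-636) = -27036/5407 - 1*(-636) = -27036/5407 + 636 = 3411816/5407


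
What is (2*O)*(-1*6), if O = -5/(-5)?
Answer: -12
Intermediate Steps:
O = 1 (O = -5*(-⅕) = 1)
(2*O)*(-1*6) = (2*1)*(-1*6) = 2*(-6) = -12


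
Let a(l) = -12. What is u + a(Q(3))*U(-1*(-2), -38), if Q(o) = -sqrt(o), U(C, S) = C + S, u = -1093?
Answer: -661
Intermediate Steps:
u + a(Q(3))*U(-1*(-2), -38) = -1093 - 12*(-1*(-2) - 38) = -1093 - 12*(2 - 38) = -1093 - 12*(-36) = -1093 + 432 = -661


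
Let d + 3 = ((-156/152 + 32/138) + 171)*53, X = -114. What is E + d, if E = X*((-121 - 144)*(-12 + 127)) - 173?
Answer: 9132412615/2622 ≈ 3.4830e+6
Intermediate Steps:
d = 23644921/2622 (d = -3 + ((-156/152 + 32/138) + 171)*53 = -3 + ((-156*1/152 + 32*(1/138)) + 171)*53 = -3 + ((-39/38 + 16/69) + 171)*53 = -3 + (-2083/2622 + 171)*53 = -3 + (446279/2622)*53 = -3 + 23652787/2622 = 23644921/2622 ≈ 9017.9)
E = 3473977 (E = -114*(-121 - 144)*(-12 + 127) - 173 = -(-30210)*115 - 173 = -114*(-30475) - 173 = 3474150 - 173 = 3473977)
E + d = 3473977 + 23644921/2622 = 9132412615/2622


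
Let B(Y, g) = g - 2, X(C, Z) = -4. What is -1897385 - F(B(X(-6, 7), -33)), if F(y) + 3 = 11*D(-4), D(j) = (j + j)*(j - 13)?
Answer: -1898878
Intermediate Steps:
B(Y, g) = -2 + g
D(j) = 2*j*(-13 + j) (D(j) = (2*j)*(-13 + j) = 2*j*(-13 + j))
F(y) = 1493 (F(y) = -3 + 11*(2*(-4)*(-13 - 4)) = -3 + 11*(2*(-4)*(-17)) = -3 + 11*136 = -3 + 1496 = 1493)
-1897385 - F(B(X(-6, 7), -33)) = -1897385 - 1*1493 = -1897385 - 1493 = -1898878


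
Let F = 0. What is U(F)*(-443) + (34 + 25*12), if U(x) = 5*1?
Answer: -1881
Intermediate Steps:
U(x) = 5
U(F)*(-443) + (34 + 25*12) = 5*(-443) + (34 + 25*12) = -2215 + (34 + 300) = -2215 + 334 = -1881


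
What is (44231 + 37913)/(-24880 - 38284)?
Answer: -20536/15791 ≈ -1.3005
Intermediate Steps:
(44231 + 37913)/(-24880 - 38284) = 82144/(-63164) = 82144*(-1/63164) = -20536/15791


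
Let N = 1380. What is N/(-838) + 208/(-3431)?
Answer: -2454542/1437589 ≈ -1.7074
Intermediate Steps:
N/(-838) + 208/(-3431) = 1380/(-838) + 208/(-3431) = 1380*(-1/838) + 208*(-1/3431) = -690/419 - 208/3431 = -2454542/1437589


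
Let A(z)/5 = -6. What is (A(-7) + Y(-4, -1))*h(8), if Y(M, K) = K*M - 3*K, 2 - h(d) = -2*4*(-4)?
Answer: 690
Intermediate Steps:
h(d) = -30 (h(d) = 2 - (-2*4)*(-4) = 2 - (-8)*(-4) = 2 - 1*32 = 2 - 32 = -30)
Y(M, K) = -3*K + K*M
A(z) = -30 (A(z) = 5*(-6) = -30)
(A(-7) + Y(-4, -1))*h(8) = (-30 - (-3 - 4))*(-30) = (-30 - 1*(-7))*(-30) = (-30 + 7)*(-30) = -23*(-30) = 690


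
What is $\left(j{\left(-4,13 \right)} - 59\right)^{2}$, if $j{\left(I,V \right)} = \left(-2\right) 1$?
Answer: $3721$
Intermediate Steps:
$j{\left(I,V \right)} = -2$
$\left(j{\left(-4,13 \right)} - 59\right)^{2} = \left(-2 - 59\right)^{2} = \left(-61\right)^{2} = 3721$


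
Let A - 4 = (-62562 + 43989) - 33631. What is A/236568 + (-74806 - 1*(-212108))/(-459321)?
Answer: -2352408989/4527527097 ≈ -0.51958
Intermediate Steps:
A = -52200 (A = 4 + ((-62562 + 43989) - 33631) = 4 + (-18573 - 33631) = 4 - 52204 = -52200)
A/236568 + (-74806 - 1*(-212108))/(-459321) = -52200/236568 + (-74806 - 1*(-212108))/(-459321) = -52200*1/236568 + (-74806 + 212108)*(-1/459321) = -2175/9857 + 137302*(-1/459321) = -2175/9857 - 137302/459321 = -2352408989/4527527097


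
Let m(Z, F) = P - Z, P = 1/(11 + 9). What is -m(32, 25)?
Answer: 639/20 ≈ 31.950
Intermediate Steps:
P = 1/20 ≈ 0.050000
m(Z, F) = 1/20 - Z
-m(32, 25) = -(1/20 - 1*32) = -(1/20 - 32) = -1*(-639/20) = 639/20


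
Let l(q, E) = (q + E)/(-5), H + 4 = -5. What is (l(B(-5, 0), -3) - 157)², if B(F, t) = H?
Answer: 597529/25 ≈ 23901.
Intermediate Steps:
H = -9 (H = -4 - 5 = -9)
B(F, t) = -9
l(q, E) = -E/5 - q/5 (l(q, E) = (E + q)*(-⅕) = -E/5 - q/5)
(l(B(-5, 0), -3) - 157)² = ((-⅕*(-3) - ⅕*(-9)) - 157)² = ((⅗ + 9/5) - 157)² = (12/5 - 157)² = (-773/5)² = 597529/25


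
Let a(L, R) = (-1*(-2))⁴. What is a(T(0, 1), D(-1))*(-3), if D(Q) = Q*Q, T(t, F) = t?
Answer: -48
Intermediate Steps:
D(Q) = Q²
a(L, R) = 16 (a(L, R) = 2⁴ = 16)
a(T(0, 1), D(-1))*(-3) = 16*(-3) = -48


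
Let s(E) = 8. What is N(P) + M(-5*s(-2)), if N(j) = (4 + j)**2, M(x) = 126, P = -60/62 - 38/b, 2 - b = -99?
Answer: 1304354142/9803161 ≈ 133.05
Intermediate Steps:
b = 101 (b = 2 - 1*(-99) = 2 + 99 = 101)
P = -4208/3131 (P = -60/62 - 38/101 = -60*1/62 - 38*1/101 = -30/31 - 38/101 = -4208/3131 ≈ -1.3440)
N(P) + M(-5*s(-2)) = (4 - 4208/3131)**2 + 126 = (8316/3131)**2 + 126 = 69155856/9803161 + 126 = 1304354142/9803161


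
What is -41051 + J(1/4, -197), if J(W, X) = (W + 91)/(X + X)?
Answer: -64696741/1576 ≈ -41051.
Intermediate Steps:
J(W, X) = (91 + W)/(2*X) (J(W, X) = (91 + W)/((2*X)) = (91 + W)*(1/(2*X)) = (91 + W)/(2*X))
-41051 + J(1/4, -197) = -41051 + (½)*(91 + 1/4)/(-197) = -41051 + (½)*(-1/197)*(91 + ¼) = -41051 + (½)*(-1/197)*(365/4) = -41051 - 365/1576 = -64696741/1576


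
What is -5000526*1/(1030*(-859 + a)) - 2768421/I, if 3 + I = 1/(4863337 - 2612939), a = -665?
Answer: 12833945411836419/13907457580 ≈ 9.2281e+5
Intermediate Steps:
I = -6751193/2250398 (I = -3 + 1/(4863337 - 2612939) = -3 + 1/2250398 = -6751193/2250398 ≈ -3.0000)
-5000526*1/(1030*(-859 + a)) - 2768421/I = -5000526*1/(1030*(-859 - 665)) - 2768421/(-6751193/2250398) = -5000526/((-1524*1030)) - 2768421*(-2250398/6751193) = -5000526/(-1569720) + 6230049081558/6751193 = -5000526*(-1/1569720) + 6230049081558/6751193 = 833421/261620 + 6230049081558/6751193 = 12833945411836419/13907457580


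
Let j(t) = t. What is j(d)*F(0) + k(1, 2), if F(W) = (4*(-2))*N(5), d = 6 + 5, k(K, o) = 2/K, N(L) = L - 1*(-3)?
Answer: -702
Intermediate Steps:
N(L) = 3 + L (N(L) = L + 3 = 3 + L)
d = 11
F(W) = -64 (F(W) = (4*(-2))*(3 + 5) = -8*8 = -64)
j(d)*F(0) + k(1, 2) = 11*(-64) + 2/1 = -704 + 2*1 = -704 + 2 = -702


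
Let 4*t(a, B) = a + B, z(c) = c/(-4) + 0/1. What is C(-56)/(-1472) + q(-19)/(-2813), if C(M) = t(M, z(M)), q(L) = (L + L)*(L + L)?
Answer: -4192063/8281472 ≈ -0.50620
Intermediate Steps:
z(c) = -c/4 (z(c) = c*(-1/4) + 0*1 = -c/4 + 0 = -c/4)
t(a, B) = B/4 + a/4 (t(a, B) = (a + B)/4 = (B + a)/4 = B/4 + a/4)
q(L) = 4*L**2 (q(L) = (2*L)*(2*L) = 4*L**2)
C(M) = 3*M/16 (C(M) = (-M/4)/4 + M/4 = -M/16 + M/4 = 3*M/16)
C(-56)/(-1472) + q(-19)/(-2813) = ((3/16)*(-56))/(-1472) + (4*(-19)**2)/(-2813) = -21/2*(-1/1472) + (4*361)*(-1/2813) = 21/2944 + 1444*(-1/2813) = 21/2944 - 1444/2813 = -4192063/8281472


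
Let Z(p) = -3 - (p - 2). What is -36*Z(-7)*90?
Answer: -19440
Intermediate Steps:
Z(p) = -1 - p (Z(p) = -3 - (-2 + p) = -3 + (2 - p) = -1 - p)
-36*Z(-7)*90 = -36*(-1 - 1*(-7))*90 = -36*(-1 + 7)*90 = -36*6*90 = -216*90 = -19440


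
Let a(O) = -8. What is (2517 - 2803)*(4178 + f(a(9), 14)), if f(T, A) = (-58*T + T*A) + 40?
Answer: -1307020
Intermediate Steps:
f(T, A) = 40 - 58*T + A*T (f(T, A) = (-58*T + A*T) + 40 = 40 - 58*T + A*T)
(2517 - 2803)*(4178 + f(a(9), 14)) = (2517 - 2803)*(4178 + (40 - 58*(-8) + 14*(-8))) = -286*(4178 + (40 + 464 - 112)) = -286*(4178 + 392) = -286*4570 = -1307020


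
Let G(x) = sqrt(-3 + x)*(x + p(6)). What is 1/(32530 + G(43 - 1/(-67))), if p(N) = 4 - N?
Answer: 4891910195/159123715852238 - 46029*sqrt(179627)/79561857926119 ≈ 3.0498e-5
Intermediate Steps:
G(x) = sqrt(-3 + x)*(-2 + x) (G(x) = sqrt(-3 + x)*(x + (4 - 1*6)) = sqrt(-3 + x)*(x + (4 - 6)) = sqrt(-3 + x)*(x - 2) = sqrt(-3 + x)*(-2 + x))
1/(32530 + G(43 - 1/(-67))) = 1/(32530 + sqrt(-3 + (43 - 1/(-67)))*(-2 + (43 - 1/(-67)))) = 1/(32530 + sqrt(-3 + (43 - 1*(-1/67)))*(-2 + (43 - 1*(-1/67)))) = 1/(32530 + sqrt(-3 + (43 + 1/67))*(-2 + (43 + 1/67))) = 1/(32530 + sqrt(-3 + 2882/67)*(-2 + 2882/67)) = 1/(32530 + sqrt(2681/67)*(2748/67)) = 1/(32530 + (sqrt(179627)/67)*(2748/67)) = 1/(32530 + 2748*sqrt(179627)/4489)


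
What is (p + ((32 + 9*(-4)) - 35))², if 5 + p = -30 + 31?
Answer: 1849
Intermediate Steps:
p = -4 (p = -5 + (-30 + 31) = -5 + 1 = -4)
(p + ((32 + 9*(-4)) - 35))² = (-4 + ((32 + 9*(-4)) - 35))² = (-4 + ((32 - 36) - 35))² = (-4 + (-4 - 35))² = (-4 - 39)² = (-43)² = 1849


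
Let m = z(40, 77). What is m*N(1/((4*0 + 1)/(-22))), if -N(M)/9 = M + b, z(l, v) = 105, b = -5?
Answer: 25515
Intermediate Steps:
N(M) = 45 - 9*M (N(M) = -9*(M - 5) = -9*(-5 + M) = 45 - 9*M)
m = 105
m*N(1/((4*0 + 1)/(-22))) = 105*(45 - 9*(-22/(4*0 + 1))) = 105*(45 - 9*(-22/(0 + 1))) = 105*(45 - 9/(1*(-1/22))) = 105*(45 - 9/(-1/22)) = 105*(45 - 9*(-22)) = 105*(45 + 198) = 105*243 = 25515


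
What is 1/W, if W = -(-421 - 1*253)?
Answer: 1/674 ≈ 0.0014837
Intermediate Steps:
W = 674 (W = -(-421 - 253) = -1*(-674) = 674)
1/W = 1/674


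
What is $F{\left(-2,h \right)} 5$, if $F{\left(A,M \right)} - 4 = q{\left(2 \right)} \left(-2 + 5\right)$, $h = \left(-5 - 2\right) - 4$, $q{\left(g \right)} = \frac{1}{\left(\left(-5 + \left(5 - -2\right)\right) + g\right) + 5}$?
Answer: $\frac{65}{3} \approx 21.667$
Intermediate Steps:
$q{\left(g \right)} = \frac{1}{7 + g}$ ($q{\left(g \right)} = \frac{1}{\left(\left(-5 + \left(5 + 2\right)\right) + g\right) + 5} = \frac{1}{\left(\left(-5 + 7\right) + g\right) + 5} = \frac{1}{\left(2 + g\right) + 5} = \frac{1}{7 + g}$)
$h = -11$ ($h = -7 - 4 = -11$)
$F{\left(A,M \right)} = \frac{13}{3}$ ($F{\left(A,M \right)} = 4 + \frac{-2 + 5}{7 + 2} = 4 + \frac{1}{9} \cdot 3 = 4 + \frac{1}{3} = \frac{13}{3}$)
$F{\left(-2,h \right)} 5 = \frac{13}{3} \cdot 5 = \frac{65}{3}$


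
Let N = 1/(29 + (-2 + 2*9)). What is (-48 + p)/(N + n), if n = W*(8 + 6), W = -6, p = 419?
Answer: -16695/3779 ≈ -4.4178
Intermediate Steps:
n = -84 (n = -6*(8 + 6) = -6*14 = -84)
N = 1/45 (N = 1/(29 + (-2 + 18)) = 1/(29 + 16) = 1/45 ≈ 0.022222)
(-48 + p)/(N + n) = (-48 + 419)/(1/45 - 84) = 371/(-3779/45) = 371*(-45/3779) = -16695/3779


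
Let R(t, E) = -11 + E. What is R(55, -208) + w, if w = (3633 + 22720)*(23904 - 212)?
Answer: 624355057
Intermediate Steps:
w = 624355276 (w = 26353*23692 = 624355276)
R(55, -208) + w = (-11 - 208) + 624355276 = -219 + 624355276 = 624355057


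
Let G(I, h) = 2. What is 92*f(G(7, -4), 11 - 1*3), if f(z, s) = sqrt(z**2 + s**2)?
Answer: 184*sqrt(17) ≈ 758.65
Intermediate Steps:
f(z, s) = sqrt(s**2 + z**2)
92*f(G(7, -4), 11 - 1*3) = 92*sqrt((11 - 1*3)**2 + 2**2) = 92*sqrt((11 - 3)**2 + 4) = 92*sqrt(8**2 + 4) = 92*sqrt(64 + 4) = 92*sqrt(68) = 92*(2*sqrt(17)) = 184*sqrt(17)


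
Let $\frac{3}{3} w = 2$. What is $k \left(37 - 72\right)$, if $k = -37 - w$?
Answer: $1365$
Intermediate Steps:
$w = 2$
$k = -39$ ($k = -37 - 2 = -39$)
$k \left(37 - 72\right) = - 39 \left(37 - 72\right) = \left(-39\right) \left(-35\right) = 1365$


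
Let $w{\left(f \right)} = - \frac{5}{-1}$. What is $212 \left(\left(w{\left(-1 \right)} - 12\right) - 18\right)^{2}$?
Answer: $132500$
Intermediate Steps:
$w{\left(f \right)} = 5$ ($w{\left(f \right)} = \left(-5\right) \left(-1\right) = 5$)
$212 \left(\left(w{\left(-1 \right)} - 12\right) - 18\right)^{2} = 212 \left(\left(5 - 12\right) - 18\right)^{2} = 212 \left(-7 - 18\right)^{2} = 212 \left(-25\right)^{2} = 212 \cdot 625 = 132500$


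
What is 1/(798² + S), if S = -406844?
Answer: 1/229960 ≈ 4.3486e-6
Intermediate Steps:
1/(798² + S) = 1/(798² - 406844) = 1/(636804 - 406844) = 1/229960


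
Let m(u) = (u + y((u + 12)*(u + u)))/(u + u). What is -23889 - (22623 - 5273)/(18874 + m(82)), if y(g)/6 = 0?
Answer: -901820561/37749 ≈ -23890.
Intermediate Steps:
y(g) = 0 (y(g) = 6*0 = 0)
m(u) = ½ (m(u) = (u + 0)/(u + u) = u/((2*u)) = u*(1/(2*u)) = ½)
-23889 - (22623 - 5273)/(18874 + m(82)) = -23889 - (22623 - 5273)/(18874 + ½) = -23889 - 17350/37749/2 = -23889 - 17350*2/37749 = -23889 - 1*34700/37749 = -23889 - 34700/37749 = -901820561/37749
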